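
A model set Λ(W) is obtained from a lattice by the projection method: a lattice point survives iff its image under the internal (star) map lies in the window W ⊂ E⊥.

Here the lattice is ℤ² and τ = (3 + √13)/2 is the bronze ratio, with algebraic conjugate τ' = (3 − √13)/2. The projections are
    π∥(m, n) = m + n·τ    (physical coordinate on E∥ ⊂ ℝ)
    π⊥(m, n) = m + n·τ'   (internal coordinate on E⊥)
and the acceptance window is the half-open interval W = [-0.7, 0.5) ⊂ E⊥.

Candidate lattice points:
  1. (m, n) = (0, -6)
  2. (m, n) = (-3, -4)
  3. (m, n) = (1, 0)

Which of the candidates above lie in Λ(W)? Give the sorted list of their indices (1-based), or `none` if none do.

none

Numerically τ ≈ 3.30278 and τ' = −1/τ ≈ -0.30278.
[1] lift (0,-6): star map gives 1.81665; window check -0.7 ≤ 1.81665 < 0.5 is false → out
[2] lift (-3,-4): star map gives -1.78890; window check -0.7 ≤ -1.78890 < 0.5 is false → out
[3] lift (1,0): star map gives 1.00000; window check -0.7 ≤ 1.00000 < 0.5 is false → out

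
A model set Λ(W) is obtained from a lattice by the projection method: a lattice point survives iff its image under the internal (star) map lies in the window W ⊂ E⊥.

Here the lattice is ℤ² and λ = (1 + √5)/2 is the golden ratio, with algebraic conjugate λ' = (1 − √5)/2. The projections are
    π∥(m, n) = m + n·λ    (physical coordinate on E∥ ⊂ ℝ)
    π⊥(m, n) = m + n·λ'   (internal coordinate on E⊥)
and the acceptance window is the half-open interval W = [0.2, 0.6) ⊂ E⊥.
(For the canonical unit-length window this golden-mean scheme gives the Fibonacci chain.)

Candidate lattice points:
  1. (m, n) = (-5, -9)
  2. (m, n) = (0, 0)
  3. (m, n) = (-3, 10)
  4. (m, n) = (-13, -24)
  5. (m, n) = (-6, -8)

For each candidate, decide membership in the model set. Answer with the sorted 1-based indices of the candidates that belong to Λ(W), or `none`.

Numerically λ ≈ 1.618034 and λ' = −1/λ ≈ -0.618034.
#1 (-5,-9): internal coord -5 + (-9)·λ' = +0.562306; +0.562306 ∈ [0.2, 0.6) → IN Λ
#2 (0,0): internal coord 0 + (0)·λ' = +0.000000; +0.000000 ∉ [0.2, 0.6) → out
#3 (-3,10): internal coord -3 + (10)·λ' = -9.180340; -9.180340 ∉ [0.2, 0.6) → out
#4 (-13,-24): internal coord -13 + (-24)·λ' = +1.832816; +1.832816 ∉ [0.2, 0.6) → out
#5 (-6,-8): internal coord -6 + (-8)·λ' = -1.055728; -1.055728 ∉ [0.2, 0.6) → out

1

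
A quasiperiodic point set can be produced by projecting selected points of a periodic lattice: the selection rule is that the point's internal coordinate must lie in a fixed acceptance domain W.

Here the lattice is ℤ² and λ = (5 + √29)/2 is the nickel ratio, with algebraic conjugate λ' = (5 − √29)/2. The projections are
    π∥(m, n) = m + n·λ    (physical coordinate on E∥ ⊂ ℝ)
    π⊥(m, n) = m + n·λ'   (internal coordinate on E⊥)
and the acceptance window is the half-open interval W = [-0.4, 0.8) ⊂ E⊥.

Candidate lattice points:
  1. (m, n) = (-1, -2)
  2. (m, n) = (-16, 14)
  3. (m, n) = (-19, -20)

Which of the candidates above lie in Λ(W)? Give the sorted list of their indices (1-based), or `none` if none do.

Compute λ' = (5−√29)/2 = -0.19258, so π⊥(m,n) = m -0.19258·n.
candidate 1: (m,n)=(-1,-2) → π∥ = -1-2·λ ≈ -11.38516, π⊥ = -1-2·λ' ≈ -0.61484 ∉ [-0.4, 0.8) ⇒ out
candidate 2: (m,n)=(-16,14) → π∥ = -16+14·λ ≈ 56.69615, π⊥ = -16+14·λ' ≈ -18.69615 ∉ [-0.4, 0.8) ⇒ out
candidate 3: (m,n)=(-19,-20) → π∥ = -19-20·λ ≈ -122.85165, π⊥ = -19-20·λ' ≈ -15.14835 ∉ [-0.4, 0.8) ⇒ out

none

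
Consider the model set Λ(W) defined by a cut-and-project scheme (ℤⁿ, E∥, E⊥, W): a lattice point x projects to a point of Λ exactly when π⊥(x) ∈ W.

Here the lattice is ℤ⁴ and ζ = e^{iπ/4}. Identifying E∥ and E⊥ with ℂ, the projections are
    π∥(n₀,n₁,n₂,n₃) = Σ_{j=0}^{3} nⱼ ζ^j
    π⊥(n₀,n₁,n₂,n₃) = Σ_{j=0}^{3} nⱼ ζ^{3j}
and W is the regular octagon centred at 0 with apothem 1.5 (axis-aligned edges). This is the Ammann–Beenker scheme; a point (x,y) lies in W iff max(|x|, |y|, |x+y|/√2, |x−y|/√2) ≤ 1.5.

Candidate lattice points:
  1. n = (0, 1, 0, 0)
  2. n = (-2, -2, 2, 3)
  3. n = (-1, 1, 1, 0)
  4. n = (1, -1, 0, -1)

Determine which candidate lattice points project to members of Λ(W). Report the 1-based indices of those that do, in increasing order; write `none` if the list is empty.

With ζ = e^{iπ/4} the internal vectors are ζ^0,ζ^3,ζ^6,ζ^9.
candidate 1: n = (0, 1, 0, 0) → π⊥ ≈ (-0.707107, +0.707107); max(|x|,|y|,|x±y|/√2) = 1.000000 ≤ 1.5 ⇒ ∈ W
candidate 2: n = (-2, -2, 2, 3) → π⊥ ≈ (+1.535534, -1.292893); max(|x|,|y|,|x±y|/√2) = 2.000000 > 1.5 ⇒ ∉ W
candidate 3: n = (-1, 1, 1, 0) → π⊥ ≈ (-1.707107, -0.292893); max(|x|,|y|,|x±y|/√2) = 1.707107 > 1.5 ⇒ ∉ W
candidate 4: n = (1, -1, 0, -1) → π⊥ ≈ (+1.000000, -1.414214); max(|x|,|y|,|x±y|/√2) = 1.707107 > 1.5 ⇒ ∉ W

1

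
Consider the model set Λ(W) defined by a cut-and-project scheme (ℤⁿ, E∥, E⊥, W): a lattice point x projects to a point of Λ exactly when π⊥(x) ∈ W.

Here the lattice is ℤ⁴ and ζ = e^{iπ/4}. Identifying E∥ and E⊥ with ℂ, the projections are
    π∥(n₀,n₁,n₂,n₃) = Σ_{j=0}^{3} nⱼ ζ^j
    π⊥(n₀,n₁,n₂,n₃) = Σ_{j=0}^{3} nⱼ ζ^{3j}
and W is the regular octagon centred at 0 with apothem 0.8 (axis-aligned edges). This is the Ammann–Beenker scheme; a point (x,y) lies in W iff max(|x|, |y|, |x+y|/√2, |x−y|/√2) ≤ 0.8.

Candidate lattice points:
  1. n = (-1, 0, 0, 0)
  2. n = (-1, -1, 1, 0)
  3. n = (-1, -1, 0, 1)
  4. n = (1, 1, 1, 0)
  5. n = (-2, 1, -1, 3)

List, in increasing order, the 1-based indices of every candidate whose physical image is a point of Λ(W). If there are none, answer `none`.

Internal map: ζ^{3j} for j=0..3 gives (1,0), (−√2/2,√2/2), (0,−1), (√2/2,√2/2).
candidate 1: n = (-1, 0, 0, 0) → π⊥ ≈ (-1.000000, +0.000000); max(|x|,|y|,|x±y|/√2) = 1.000000 > 0.8 ⇒ ∉ W
candidate 2: n = (-1, -1, 1, 0) → π⊥ ≈ (-0.292893, -1.707107); max(|x|,|y|,|x±y|/√2) = 1.707107 > 0.8 ⇒ ∉ W
candidate 3: n = (-1, -1, 0, 1) → π⊥ ≈ (+0.414214, +0.000000); max(|x|,|y|,|x±y|/√2) = 0.414214 ≤ 0.8 ⇒ ∈ W
candidate 4: n = (1, 1, 1, 0) → π⊥ ≈ (+0.292893, -0.292893); max(|x|,|y|,|x±y|/√2) = 0.414214 ≤ 0.8 ⇒ ∈ W
candidate 5: n = (-2, 1, -1, 3) → π⊥ ≈ (-0.585786, +3.828427); max(|x|,|y|,|x±y|/√2) = 3.828427 > 0.8 ⇒ ∉ W

3, 4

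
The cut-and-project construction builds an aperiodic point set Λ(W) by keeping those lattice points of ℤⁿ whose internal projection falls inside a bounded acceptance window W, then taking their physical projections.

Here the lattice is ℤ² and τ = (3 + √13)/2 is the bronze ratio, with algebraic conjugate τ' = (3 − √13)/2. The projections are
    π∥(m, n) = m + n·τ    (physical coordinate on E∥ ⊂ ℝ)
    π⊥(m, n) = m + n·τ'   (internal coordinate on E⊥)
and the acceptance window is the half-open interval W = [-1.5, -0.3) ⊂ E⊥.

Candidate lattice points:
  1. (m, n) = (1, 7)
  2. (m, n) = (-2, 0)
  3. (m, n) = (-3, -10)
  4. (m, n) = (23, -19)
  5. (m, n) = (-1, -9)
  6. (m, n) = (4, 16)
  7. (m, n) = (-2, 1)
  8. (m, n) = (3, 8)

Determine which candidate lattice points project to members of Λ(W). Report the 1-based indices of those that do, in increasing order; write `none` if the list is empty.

Numerically τ ≈ 3.3028 and τ' = −1/τ ≈ -0.3028.
[1] lift (1,7): star map gives -1.1194; window check -1.5 ≤ -1.1194 < -0.3 is true → IN Λ
[2] lift (-2,0): star map gives -2.0000; window check -1.5 ≤ -2.0000 < -0.3 is false → out
[3] lift (-3,-10): star map gives 0.0278; window check -1.5 ≤ 0.0278 < -0.3 is false → out
[4] lift (23,-19): star map gives 28.7527; window check -1.5 ≤ 28.7527 < -0.3 is false → out
[5] lift (-1,-9): star map gives 1.7250; window check -1.5 ≤ 1.7250 < -0.3 is false → out
[6] lift (4,16): star map gives -0.8444; window check -1.5 ≤ -0.8444 < -0.3 is true → IN Λ
[7] lift (-2,1): star map gives -2.3028; window check -1.5 ≤ -2.3028 < -0.3 is false → out
[8] lift (3,8): star map gives 0.5778; window check -1.5 ≤ 0.5778 < -0.3 is false → out

1, 6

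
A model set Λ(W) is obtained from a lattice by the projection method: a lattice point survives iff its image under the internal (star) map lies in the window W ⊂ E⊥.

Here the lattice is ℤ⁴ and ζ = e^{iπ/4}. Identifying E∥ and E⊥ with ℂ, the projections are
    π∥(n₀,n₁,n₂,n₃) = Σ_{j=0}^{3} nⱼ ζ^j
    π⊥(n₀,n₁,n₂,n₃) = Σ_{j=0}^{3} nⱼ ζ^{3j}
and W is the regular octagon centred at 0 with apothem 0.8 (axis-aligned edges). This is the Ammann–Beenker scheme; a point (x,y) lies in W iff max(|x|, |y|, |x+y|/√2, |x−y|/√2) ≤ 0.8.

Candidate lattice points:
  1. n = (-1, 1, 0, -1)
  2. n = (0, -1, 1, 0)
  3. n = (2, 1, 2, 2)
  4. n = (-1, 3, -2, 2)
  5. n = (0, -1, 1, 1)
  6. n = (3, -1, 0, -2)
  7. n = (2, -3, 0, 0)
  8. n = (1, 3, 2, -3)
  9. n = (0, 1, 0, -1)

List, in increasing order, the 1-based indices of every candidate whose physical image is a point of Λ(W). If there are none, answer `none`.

none

Internal map: ζ^{3j} for j=0..3 gives (1,0), (−√2/2,√2/2), (0,−1), (√2/2,√2/2).
candidate 1: n = (-1, 1, 0, -1) → π⊥ ≈ (-2.414214, +0.000000); max(|x|,|y|,|x±y|/√2) = 2.414214 > 0.8 ⇒ ∉ W
candidate 2: n = (0, -1, 1, 0) → π⊥ ≈ (+0.707107, -1.707107); max(|x|,|y|,|x±y|/√2) = 1.707107 > 0.8 ⇒ ∉ W
candidate 3: n = (2, 1, 2, 2) → π⊥ ≈ (+2.707107, +0.121320); max(|x|,|y|,|x±y|/√2) = 2.707107 > 0.8 ⇒ ∉ W
candidate 4: n = (-1, 3, -2, 2) → π⊥ ≈ (-1.707107, +5.535534); max(|x|,|y|,|x±y|/√2) = 5.535534 > 0.8 ⇒ ∉ W
candidate 5: n = (0, -1, 1, 1) → π⊥ ≈ (+1.414214, -1.000000); max(|x|,|y|,|x±y|/√2) = 1.707107 > 0.8 ⇒ ∉ W
candidate 6: n = (3, -1, 0, -2) → π⊥ ≈ (+2.292893, -2.121320); max(|x|,|y|,|x±y|/√2) = 3.121320 > 0.8 ⇒ ∉ W
candidate 7: n = (2, -3, 0, 0) → π⊥ ≈ (+4.121320, -2.121320); max(|x|,|y|,|x±y|/√2) = 4.414214 > 0.8 ⇒ ∉ W
candidate 8: n = (1, 3, 2, -3) → π⊥ ≈ (-3.242641, -2.000000); max(|x|,|y|,|x±y|/√2) = 3.707107 > 0.8 ⇒ ∉ W
candidate 9: n = (0, 1, 0, -1) → π⊥ ≈ (-1.414214, +0.000000); max(|x|,|y|,|x±y|/√2) = 1.414214 > 0.8 ⇒ ∉ W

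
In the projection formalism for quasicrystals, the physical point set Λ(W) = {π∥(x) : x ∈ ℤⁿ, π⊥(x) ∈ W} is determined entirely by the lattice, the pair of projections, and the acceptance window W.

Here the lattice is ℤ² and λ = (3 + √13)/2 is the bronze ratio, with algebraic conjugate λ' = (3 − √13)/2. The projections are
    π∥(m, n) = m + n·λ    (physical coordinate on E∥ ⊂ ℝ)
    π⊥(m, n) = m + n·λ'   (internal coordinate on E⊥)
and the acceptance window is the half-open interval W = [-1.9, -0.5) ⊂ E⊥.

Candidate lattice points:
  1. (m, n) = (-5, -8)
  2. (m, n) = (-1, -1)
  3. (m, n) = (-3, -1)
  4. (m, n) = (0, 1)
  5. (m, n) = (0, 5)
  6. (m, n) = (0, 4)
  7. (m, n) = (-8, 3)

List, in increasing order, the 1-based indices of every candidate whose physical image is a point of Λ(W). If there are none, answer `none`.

Compute λ' = (3−√13)/2 = -0.3028, so π⊥(m,n) = m -0.3028·n.
candidate 1: (m,n)=(-5,-8) → π∥ = -5-8·λ ≈ -31.4222, π⊥ = -5-8·λ' ≈ -2.5778 ∉ [-1.9, -0.5) ⇒ out
candidate 2: (m,n)=(-1,-1) → π∥ = -1-1·λ ≈ -4.3028, π⊥ = -1-1·λ' ≈ -0.6972 ∈ [-1.9, -0.5) ⇒ IN Λ
candidate 3: (m,n)=(-3,-1) → π∥ = -3-1·λ ≈ -6.3028, π⊥ = -3-1·λ' ≈ -2.6972 ∉ [-1.9, -0.5) ⇒ out
candidate 4: (m,n)=(0,1) → π∥ = 0+1·λ ≈ 3.3028, π⊥ = 0+1·λ' ≈ -0.3028 ∉ [-1.9, -0.5) ⇒ out
candidate 5: (m,n)=(0,5) → π∥ = 0+5·λ ≈ 16.5139, π⊥ = 0+5·λ' ≈ -1.5139 ∈ [-1.9, -0.5) ⇒ IN Λ
candidate 6: (m,n)=(0,4) → π∥ = 0+4·λ ≈ 13.2111, π⊥ = 0+4·λ' ≈ -1.2111 ∈ [-1.9, -0.5) ⇒ IN Λ
candidate 7: (m,n)=(-8,3) → π∥ = -8+3·λ ≈ 1.9083, π⊥ = -8+3·λ' ≈ -8.9083 ∉ [-1.9, -0.5) ⇒ out

2, 5, 6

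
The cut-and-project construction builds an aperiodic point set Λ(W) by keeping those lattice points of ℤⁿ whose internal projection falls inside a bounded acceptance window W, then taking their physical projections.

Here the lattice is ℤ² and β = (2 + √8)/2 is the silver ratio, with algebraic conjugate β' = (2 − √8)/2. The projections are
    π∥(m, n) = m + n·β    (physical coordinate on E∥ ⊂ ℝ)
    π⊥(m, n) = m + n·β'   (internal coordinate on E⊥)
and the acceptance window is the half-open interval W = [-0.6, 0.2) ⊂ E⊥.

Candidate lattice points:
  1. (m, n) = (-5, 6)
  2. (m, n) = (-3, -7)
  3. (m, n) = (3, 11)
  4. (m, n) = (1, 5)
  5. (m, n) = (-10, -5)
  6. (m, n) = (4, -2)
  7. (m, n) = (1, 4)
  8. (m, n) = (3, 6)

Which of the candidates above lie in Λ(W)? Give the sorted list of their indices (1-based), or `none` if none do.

2

Compute β' = (2−√8)/2 = -0.41421, so π⊥(m,n) = m -0.41421·n.
#1 (-5,6): internal coord -5 + (6)·β' = -7.48528; -7.48528 ∉ [-0.6, 0.2) → out
#2 (-3,-7): internal coord -3 + (-7)·β' = -0.10051; -0.10051 ∈ [-0.6, 0.2) → IN Λ
#3 (3,11): internal coord 3 + (11)·β' = -1.55635; -1.55635 ∉ [-0.6, 0.2) → out
#4 (1,5): internal coord 1 + (5)·β' = -1.07107; -1.07107 ∉ [-0.6, 0.2) → out
#5 (-10,-5): internal coord -10 + (-5)·β' = -7.92893; -7.92893 ∉ [-0.6, 0.2) → out
#6 (4,-2): internal coord 4 + (-2)·β' = +4.82843; +4.82843 ∉ [-0.6, 0.2) → out
#7 (1,4): internal coord 1 + (4)·β' = -0.65685; -0.65685 ∉ [-0.6, 0.2) → out
#8 (3,6): internal coord 3 + (6)·β' = +0.51472; +0.51472 ∉ [-0.6, 0.2) → out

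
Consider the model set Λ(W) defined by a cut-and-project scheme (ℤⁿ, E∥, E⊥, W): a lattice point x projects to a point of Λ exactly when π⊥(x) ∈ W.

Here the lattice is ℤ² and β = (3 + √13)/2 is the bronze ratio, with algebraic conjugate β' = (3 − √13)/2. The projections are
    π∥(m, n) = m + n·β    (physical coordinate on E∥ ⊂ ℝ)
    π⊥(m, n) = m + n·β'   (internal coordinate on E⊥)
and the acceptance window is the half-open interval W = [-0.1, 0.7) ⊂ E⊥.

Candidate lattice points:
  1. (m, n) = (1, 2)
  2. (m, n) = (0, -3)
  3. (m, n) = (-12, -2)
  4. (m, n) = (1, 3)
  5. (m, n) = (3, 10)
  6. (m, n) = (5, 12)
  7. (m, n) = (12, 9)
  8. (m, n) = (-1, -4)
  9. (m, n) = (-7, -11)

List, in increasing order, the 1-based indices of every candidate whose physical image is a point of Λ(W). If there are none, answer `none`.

1, 4, 5, 8

Numerically β ≈ 3.30278 and β' = −1/β ≈ -0.30278.
[1] lift (1,2): star map gives 0.39445; window check -0.1 ≤ 0.39445 < 0.7 is true → IN Λ
[2] lift (0,-3): star map gives 0.90833; window check -0.1 ≤ 0.90833 < 0.7 is false → out
[3] lift (-12,-2): star map gives -11.39445; window check -0.1 ≤ -11.39445 < 0.7 is false → out
[4] lift (1,3): star map gives 0.09167; window check -0.1 ≤ 0.09167 < 0.7 is true → IN Λ
[5] lift (3,10): star map gives -0.02776; window check -0.1 ≤ -0.02776 < 0.7 is true → IN Λ
[6] lift (5,12): star map gives 1.36669; window check -0.1 ≤ 1.36669 < 0.7 is false → out
[7] lift (12,9): star map gives 9.27502; window check -0.1 ≤ 9.27502 < 0.7 is false → out
[8] lift (-1,-4): star map gives 0.21110; window check -0.1 ≤ 0.21110 < 0.7 is true → IN Λ
[9] lift (-7,-11): star map gives -3.66947; window check -0.1 ≤ -3.66947 < 0.7 is false → out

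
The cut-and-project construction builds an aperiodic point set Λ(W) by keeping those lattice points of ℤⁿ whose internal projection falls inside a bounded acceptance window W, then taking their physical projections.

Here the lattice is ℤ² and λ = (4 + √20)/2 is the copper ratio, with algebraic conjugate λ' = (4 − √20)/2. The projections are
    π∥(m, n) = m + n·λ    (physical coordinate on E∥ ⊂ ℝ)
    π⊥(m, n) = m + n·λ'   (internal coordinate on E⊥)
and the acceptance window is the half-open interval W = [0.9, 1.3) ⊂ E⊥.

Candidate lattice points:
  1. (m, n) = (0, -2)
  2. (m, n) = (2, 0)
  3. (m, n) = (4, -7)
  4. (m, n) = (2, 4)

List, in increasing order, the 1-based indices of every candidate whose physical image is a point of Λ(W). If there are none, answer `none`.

λ' = (4−√20)/2 ≈ -0.236068.
candidate 1: (m,n)=(0,-2) → π∥ = 0-2·λ ≈ -8.472136, π⊥ = 0-2·λ' ≈ 0.472136 ∉ [0.9, 1.3) ⇒ out
candidate 2: (m,n)=(2,0) → π∥ = 2+0·λ ≈ 2.000000, π⊥ = 2+0·λ' ≈ 2.000000 ∉ [0.9, 1.3) ⇒ out
candidate 3: (m,n)=(4,-7) → π∥ = 4-7·λ ≈ -25.652476, π⊥ = 4-7·λ' ≈ 5.652476 ∉ [0.9, 1.3) ⇒ out
candidate 4: (m,n)=(2,4) → π∥ = 2+4·λ ≈ 18.944272, π⊥ = 2+4·λ' ≈ 1.055728 ∈ [0.9, 1.3) ⇒ IN Λ

4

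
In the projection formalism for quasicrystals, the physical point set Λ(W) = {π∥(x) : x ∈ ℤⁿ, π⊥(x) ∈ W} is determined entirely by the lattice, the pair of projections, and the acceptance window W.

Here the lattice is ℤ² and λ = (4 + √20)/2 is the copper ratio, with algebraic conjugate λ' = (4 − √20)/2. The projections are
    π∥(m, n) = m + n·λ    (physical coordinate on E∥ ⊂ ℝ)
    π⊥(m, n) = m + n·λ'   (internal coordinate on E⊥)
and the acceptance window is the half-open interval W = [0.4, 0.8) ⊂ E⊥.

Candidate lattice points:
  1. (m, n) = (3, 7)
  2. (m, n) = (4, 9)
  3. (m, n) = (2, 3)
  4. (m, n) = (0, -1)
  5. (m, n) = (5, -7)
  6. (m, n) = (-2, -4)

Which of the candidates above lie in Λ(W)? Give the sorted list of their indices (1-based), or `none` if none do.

Numerically λ ≈ 4.2361 and λ' = −1/λ ≈ -0.2361.
#1 (3,7): internal coord 3 + (7)·λ' = +1.3475; +1.3475 ∉ [0.4, 0.8) → out
#2 (4,9): internal coord 4 + (9)·λ' = +1.8754; +1.8754 ∉ [0.4, 0.8) → out
#3 (2,3): internal coord 2 + (3)·λ' = +1.2918; +1.2918 ∉ [0.4, 0.8) → out
#4 (0,-1): internal coord 0 + (-1)·λ' = +0.2361; +0.2361 ∉ [0.4, 0.8) → out
#5 (5,-7): internal coord 5 + (-7)·λ' = +6.6525; +6.6525 ∉ [0.4, 0.8) → out
#6 (-2,-4): internal coord -2 + (-4)·λ' = -1.0557; -1.0557 ∉ [0.4, 0.8) → out

none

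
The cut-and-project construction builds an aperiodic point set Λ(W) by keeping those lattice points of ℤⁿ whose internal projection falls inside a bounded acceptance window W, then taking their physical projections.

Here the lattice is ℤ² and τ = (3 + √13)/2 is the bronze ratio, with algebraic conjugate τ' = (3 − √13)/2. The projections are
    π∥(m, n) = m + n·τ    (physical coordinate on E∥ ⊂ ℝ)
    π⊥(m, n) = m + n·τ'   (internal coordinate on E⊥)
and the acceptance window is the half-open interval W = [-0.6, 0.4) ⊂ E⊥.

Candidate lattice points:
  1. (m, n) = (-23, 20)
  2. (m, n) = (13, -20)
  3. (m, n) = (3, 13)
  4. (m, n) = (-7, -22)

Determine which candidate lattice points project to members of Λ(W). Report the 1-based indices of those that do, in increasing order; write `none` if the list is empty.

τ' = (3−√13)/2 ≈ -0.302776.
candidate 1: (m,n)=(-23,20) → π∥ = -23+20·τ ≈ 43.055513, π⊥ = -23+20·τ' ≈ -29.055513 ∉ [-0.6, 0.4) ⇒ out
candidate 2: (m,n)=(13,-20) → π∥ = 13-20·τ ≈ -53.055513, π⊥ = 13-20·τ' ≈ 19.055513 ∉ [-0.6, 0.4) ⇒ out
candidate 3: (m,n)=(3,13) → π∥ = 3+13·τ ≈ 45.936083, π⊥ = 3+13·τ' ≈ -0.936083 ∉ [-0.6, 0.4) ⇒ out
candidate 4: (m,n)=(-7,-22) → π∥ = -7-22·τ ≈ -79.661064, π⊥ = -7-22·τ' ≈ -0.338936 ∈ [-0.6, 0.4) ⇒ IN Λ

4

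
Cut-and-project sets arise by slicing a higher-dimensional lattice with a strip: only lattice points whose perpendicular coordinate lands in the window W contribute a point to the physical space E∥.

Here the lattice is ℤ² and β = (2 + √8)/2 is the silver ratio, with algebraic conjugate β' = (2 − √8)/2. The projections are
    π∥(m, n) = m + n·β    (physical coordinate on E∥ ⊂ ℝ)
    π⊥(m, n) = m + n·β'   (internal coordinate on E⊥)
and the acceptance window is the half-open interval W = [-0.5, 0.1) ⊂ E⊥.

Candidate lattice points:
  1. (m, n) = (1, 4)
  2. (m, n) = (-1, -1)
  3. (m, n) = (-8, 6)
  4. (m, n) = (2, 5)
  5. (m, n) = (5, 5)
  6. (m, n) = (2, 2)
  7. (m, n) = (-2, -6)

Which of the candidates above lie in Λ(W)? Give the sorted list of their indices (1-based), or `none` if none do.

Numerically β ≈ 2.4142 and β' = −1/β ≈ -0.4142.
[1] lift (1,4): star map gives -0.6569; window check -0.5 ≤ -0.6569 < 0.1 is false → out
[2] lift (-1,-1): star map gives -0.5858; window check -0.5 ≤ -0.5858 < 0.1 is false → out
[3] lift (-8,6): star map gives -10.4853; window check -0.5 ≤ -10.4853 < 0.1 is false → out
[4] lift (2,5): star map gives -0.0711; window check -0.5 ≤ -0.0711 < 0.1 is true → IN Λ
[5] lift (5,5): star map gives 2.9289; window check -0.5 ≤ 2.9289 < 0.1 is false → out
[6] lift (2,2): star map gives 1.1716; window check -0.5 ≤ 1.1716 < 0.1 is false → out
[7] lift (-2,-6): star map gives 0.4853; window check -0.5 ≤ 0.4853 < 0.1 is false → out

4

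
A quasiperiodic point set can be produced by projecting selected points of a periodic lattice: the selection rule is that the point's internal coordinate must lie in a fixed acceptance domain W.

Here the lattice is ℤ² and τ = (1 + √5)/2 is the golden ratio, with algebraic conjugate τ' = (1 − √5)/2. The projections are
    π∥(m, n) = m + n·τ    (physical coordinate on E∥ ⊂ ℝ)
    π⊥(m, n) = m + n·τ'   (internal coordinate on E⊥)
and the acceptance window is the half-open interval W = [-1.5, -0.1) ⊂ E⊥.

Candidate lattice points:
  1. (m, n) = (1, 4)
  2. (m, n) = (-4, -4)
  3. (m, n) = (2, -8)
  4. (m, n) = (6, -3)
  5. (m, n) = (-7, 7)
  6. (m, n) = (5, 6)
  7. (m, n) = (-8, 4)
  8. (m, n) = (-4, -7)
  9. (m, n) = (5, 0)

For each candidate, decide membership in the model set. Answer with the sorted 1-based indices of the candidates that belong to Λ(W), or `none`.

τ' = (1−√5)/2 ≈ -0.61803.
candidate 1: (m,n)=(1,4) → π∥ = 1+4·τ ≈ 7.47214, π⊥ = 1+4·τ' ≈ -1.47214 ∈ [-1.5, -0.1) ⇒ IN Λ
candidate 2: (m,n)=(-4,-4) → π∥ = -4-4·τ ≈ -10.47214, π⊥ = -4-4·τ' ≈ -1.52786 ∉ [-1.5, -0.1) ⇒ out
candidate 3: (m,n)=(2,-8) → π∥ = 2-8·τ ≈ -10.94427, π⊥ = 2-8·τ' ≈ 6.94427 ∉ [-1.5, -0.1) ⇒ out
candidate 4: (m,n)=(6,-3) → π∥ = 6-3·τ ≈ 1.14590, π⊥ = 6-3·τ' ≈ 7.85410 ∉ [-1.5, -0.1) ⇒ out
candidate 5: (m,n)=(-7,7) → π∥ = -7+7·τ ≈ 4.32624, π⊥ = -7+7·τ' ≈ -11.32624 ∉ [-1.5, -0.1) ⇒ out
candidate 6: (m,n)=(5,6) → π∥ = 5+6·τ ≈ 14.70820, π⊥ = 5+6·τ' ≈ 1.29180 ∉ [-1.5, -0.1) ⇒ out
candidate 7: (m,n)=(-8,4) → π∥ = -8+4·τ ≈ -1.52786, π⊥ = -8+4·τ' ≈ -10.47214 ∉ [-1.5, -0.1) ⇒ out
candidate 8: (m,n)=(-4,-7) → π∥ = -4-7·τ ≈ -15.32624, π⊥ = -4-7·τ' ≈ 0.32624 ∉ [-1.5, -0.1) ⇒ out
candidate 9: (m,n)=(5,0) → π∥ = 5+0·τ ≈ 5.00000, π⊥ = 5+0·τ' ≈ 5.00000 ∉ [-1.5, -0.1) ⇒ out

1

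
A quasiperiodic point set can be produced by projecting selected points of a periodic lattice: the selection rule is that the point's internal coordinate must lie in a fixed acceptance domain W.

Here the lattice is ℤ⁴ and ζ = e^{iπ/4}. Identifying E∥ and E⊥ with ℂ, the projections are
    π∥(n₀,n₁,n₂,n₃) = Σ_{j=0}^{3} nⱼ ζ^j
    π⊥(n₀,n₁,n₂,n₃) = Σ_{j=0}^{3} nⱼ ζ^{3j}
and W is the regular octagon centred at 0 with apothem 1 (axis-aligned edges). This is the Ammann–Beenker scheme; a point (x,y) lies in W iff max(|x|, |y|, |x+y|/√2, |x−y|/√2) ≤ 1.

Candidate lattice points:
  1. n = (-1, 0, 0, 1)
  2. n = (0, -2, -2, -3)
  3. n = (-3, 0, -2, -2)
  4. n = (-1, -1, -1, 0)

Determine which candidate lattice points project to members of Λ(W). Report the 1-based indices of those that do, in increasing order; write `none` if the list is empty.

1, 4

With ζ = e^{iπ/4} the internal vectors are ζ^0,ζ^3,ζ^6,ζ^9.
#1 (-1, 0, 0, 1): internal (-0.29289, 0.70711); octagon support 0.70711 vs apothem 1 → ∈ W
#2 (0, -2, -2, -3): internal (-0.70711, -1.53553); octagon support 1.58579 vs apothem 1 → ∉ W
#3 (-3, 0, -2, -2): internal (-4.41421, 0.58579); octagon support 4.41421 vs apothem 1 → ∉ W
#4 (-1, -1, -1, 0): internal (-0.29289, 0.29289); octagon support 0.41421 vs apothem 1 → ∈ W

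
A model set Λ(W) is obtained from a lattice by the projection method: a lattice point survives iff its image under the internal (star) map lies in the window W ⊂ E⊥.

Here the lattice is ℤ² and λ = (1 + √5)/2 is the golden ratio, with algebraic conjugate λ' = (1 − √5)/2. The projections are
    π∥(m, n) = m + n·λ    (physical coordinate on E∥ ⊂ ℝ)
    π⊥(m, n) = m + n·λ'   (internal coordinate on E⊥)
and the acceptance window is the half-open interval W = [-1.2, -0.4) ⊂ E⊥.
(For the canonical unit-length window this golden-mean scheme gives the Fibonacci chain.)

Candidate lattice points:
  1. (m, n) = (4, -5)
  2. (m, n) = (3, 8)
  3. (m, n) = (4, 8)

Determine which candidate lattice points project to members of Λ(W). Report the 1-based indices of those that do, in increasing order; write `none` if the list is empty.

3

Compute λ' = (1−√5)/2 = -0.618034, so π⊥(m,n) = m -0.618034·n.
[1] lift (4,-5): star map gives 7.090170; window check -1.2 ≤ 7.090170 < -0.4 is false → out
[2] lift (3,8): star map gives -1.944272; window check -1.2 ≤ -1.944272 < -0.4 is false → out
[3] lift (4,8): star map gives -0.944272; window check -1.2 ≤ -0.944272 < -0.4 is true → IN Λ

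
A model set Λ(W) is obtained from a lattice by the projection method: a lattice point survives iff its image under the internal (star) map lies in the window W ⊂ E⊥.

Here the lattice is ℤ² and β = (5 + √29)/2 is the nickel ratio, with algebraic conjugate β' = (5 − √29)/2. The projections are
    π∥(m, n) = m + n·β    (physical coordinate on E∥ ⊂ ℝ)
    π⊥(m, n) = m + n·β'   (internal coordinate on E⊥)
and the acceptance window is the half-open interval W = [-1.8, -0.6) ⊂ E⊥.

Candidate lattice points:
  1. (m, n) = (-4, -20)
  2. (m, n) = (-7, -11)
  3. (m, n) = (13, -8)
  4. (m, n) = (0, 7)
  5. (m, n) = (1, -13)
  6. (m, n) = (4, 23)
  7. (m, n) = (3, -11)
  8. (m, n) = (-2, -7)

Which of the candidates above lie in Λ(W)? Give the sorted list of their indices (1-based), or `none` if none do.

4, 8

Numerically β ≈ 5.1926 and β' = −1/β ≈ -0.1926.
#1 (-4,-20): internal coord -4 + (-20)·β' = -0.1484; -0.1484 ∉ [-1.8, -0.6) → out
#2 (-7,-11): internal coord -7 + (-11)·β' = -4.8816; -4.8816 ∉ [-1.8, -0.6) → out
#3 (13,-8): internal coord 13 + (-8)·β' = +14.5407; +14.5407 ∉ [-1.8, -0.6) → out
#4 (0,7): internal coord 0 + (7)·β' = -1.3481; -1.3481 ∈ [-1.8, -0.6) → IN Λ
#5 (1,-13): internal coord 1 + (-13)·β' = +3.5036; +3.5036 ∉ [-1.8, -0.6) → out
#6 (4,23): internal coord 4 + (23)·β' = -0.4294; -0.4294 ∉ [-1.8, -0.6) → out
#7 (3,-11): internal coord 3 + (-11)·β' = +5.1184; +5.1184 ∉ [-1.8, -0.6) → out
#8 (-2,-7): internal coord -2 + (-7)·β' = -0.6519; -0.6519 ∈ [-1.8, -0.6) → IN Λ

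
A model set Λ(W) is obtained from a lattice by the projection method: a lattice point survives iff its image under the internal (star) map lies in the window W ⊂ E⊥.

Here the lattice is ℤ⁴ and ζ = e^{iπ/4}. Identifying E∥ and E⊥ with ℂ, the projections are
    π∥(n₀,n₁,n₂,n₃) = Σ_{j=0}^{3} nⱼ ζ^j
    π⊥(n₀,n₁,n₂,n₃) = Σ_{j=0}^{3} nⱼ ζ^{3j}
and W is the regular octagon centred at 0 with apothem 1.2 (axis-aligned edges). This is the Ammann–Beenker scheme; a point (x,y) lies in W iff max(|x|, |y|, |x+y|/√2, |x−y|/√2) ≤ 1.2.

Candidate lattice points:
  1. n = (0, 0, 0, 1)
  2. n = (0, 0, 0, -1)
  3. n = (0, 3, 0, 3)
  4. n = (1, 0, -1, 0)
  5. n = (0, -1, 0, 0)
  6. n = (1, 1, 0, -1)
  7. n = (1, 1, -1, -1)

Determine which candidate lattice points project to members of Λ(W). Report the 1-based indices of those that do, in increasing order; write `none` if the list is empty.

With ζ = e^{iπ/4} the internal vectors are ζ^0,ζ^3,ζ^6,ζ^9.
#1 (0, 0, 0, 1): internal (0.70711, 0.70711); octagon support 1.00000 vs apothem 1.2 → ∈ W
#2 (0, 0, 0, -1): internal (-0.70711, -0.70711); octagon support 1.00000 vs apothem 1.2 → ∈ W
#3 (0, 3, 0, 3): internal (0.00000, 4.24264); octagon support 4.24264 vs apothem 1.2 → ∉ W
#4 (1, 0, -1, 0): internal (1.00000, 1.00000); octagon support 1.41421 vs apothem 1.2 → ∉ W
#5 (0, -1, 0, 0): internal (0.70711, -0.70711); octagon support 1.00000 vs apothem 1.2 → ∈ W
#6 (1, 1, 0, -1): internal (-0.41421, 0.00000); octagon support 0.41421 vs apothem 1.2 → ∈ W
#7 (1, 1, -1, -1): internal (-0.41421, 1.00000); octagon support 1.00000 vs apothem 1.2 → ∈ W

1, 2, 5, 6, 7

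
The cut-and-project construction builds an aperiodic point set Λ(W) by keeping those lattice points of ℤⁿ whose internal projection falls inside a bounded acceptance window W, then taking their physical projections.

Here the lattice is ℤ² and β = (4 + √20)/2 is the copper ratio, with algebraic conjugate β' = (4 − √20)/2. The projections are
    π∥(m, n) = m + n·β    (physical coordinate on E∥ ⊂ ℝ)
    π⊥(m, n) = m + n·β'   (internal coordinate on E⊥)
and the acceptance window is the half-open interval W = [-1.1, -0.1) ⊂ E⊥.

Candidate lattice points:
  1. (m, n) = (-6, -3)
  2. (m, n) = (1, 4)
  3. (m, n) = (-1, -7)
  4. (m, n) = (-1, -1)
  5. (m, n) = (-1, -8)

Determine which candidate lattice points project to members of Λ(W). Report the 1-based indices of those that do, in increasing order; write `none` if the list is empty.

4

Numerically β ≈ 4.23607 and β' = −1/β ≈ -0.23607.
[1] lift (-6,-3): star map gives -5.29180; window check -1.1 ≤ -5.29180 < -0.1 is false → out
[2] lift (1,4): star map gives 0.05573; window check -1.1 ≤ 0.05573 < -0.1 is false → out
[3] lift (-1,-7): star map gives 0.65248; window check -1.1 ≤ 0.65248 < -0.1 is false → out
[4] lift (-1,-1): star map gives -0.76393; window check -1.1 ≤ -0.76393 < -0.1 is true → IN Λ
[5] lift (-1,-8): star map gives 0.88854; window check -1.1 ≤ 0.88854 < -0.1 is false → out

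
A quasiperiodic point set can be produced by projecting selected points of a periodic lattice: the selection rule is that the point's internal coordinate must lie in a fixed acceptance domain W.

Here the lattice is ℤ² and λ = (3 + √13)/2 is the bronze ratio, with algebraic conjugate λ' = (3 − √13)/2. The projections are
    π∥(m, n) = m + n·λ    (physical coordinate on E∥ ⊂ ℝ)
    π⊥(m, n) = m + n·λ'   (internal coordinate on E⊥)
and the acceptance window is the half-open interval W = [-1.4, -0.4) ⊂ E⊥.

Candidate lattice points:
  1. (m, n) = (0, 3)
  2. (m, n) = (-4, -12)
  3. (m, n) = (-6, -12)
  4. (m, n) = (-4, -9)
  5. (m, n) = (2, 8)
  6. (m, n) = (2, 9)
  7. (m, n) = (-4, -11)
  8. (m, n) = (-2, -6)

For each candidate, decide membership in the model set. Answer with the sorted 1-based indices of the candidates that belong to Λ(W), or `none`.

1, 4, 5, 6, 7

λ' = (3−√13)/2 ≈ -0.3028.
candidate 1: (m,n)=(0,3) → π∥ = 0+3·λ ≈ 9.9083, π⊥ = 0+3·λ' ≈ -0.9083 ∈ [-1.4, -0.4) ⇒ IN Λ
candidate 2: (m,n)=(-4,-12) → π∥ = -4-12·λ ≈ -43.6333, π⊥ = -4-12·λ' ≈ -0.3667 ∉ [-1.4, -0.4) ⇒ out
candidate 3: (m,n)=(-6,-12) → π∥ = -6-12·λ ≈ -45.6333, π⊥ = -6-12·λ' ≈ -2.3667 ∉ [-1.4, -0.4) ⇒ out
candidate 4: (m,n)=(-4,-9) → π∥ = -4-9·λ ≈ -33.7250, π⊥ = -4-9·λ' ≈ -1.2750 ∈ [-1.4, -0.4) ⇒ IN Λ
candidate 5: (m,n)=(2,8) → π∥ = 2+8·λ ≈ 28.4222, π⊥ = 2+8·λ' ≈ -0.4222 ∈ [-1.4, -0.4) ⇒ IN Λ
candidate 6: (m,n)=(2,9) → π∥ = 2+9·λ ≈ 31.7250, π⊥ = 2+9·λ' ≈ -0.7250 ∈ [-1.4, -0.4) ⇒ IN Λ
candidate 7: (m,n)=(-4,-11) → π∥ = -4-11·λ ≈ -40.3305, π⊥ = -4-11·λ' ≈ -0.6695 ∈ [-1.4, -0.4) ⇒ IN Λ
candidate 8: (m,n)=(-2,-6) → π∥ = -2-6·λ ≈ -21.8167, π⊥ = -2-6·λ' ≈ -0.1833 ∉ [-1.4, -0.4) ⇒ out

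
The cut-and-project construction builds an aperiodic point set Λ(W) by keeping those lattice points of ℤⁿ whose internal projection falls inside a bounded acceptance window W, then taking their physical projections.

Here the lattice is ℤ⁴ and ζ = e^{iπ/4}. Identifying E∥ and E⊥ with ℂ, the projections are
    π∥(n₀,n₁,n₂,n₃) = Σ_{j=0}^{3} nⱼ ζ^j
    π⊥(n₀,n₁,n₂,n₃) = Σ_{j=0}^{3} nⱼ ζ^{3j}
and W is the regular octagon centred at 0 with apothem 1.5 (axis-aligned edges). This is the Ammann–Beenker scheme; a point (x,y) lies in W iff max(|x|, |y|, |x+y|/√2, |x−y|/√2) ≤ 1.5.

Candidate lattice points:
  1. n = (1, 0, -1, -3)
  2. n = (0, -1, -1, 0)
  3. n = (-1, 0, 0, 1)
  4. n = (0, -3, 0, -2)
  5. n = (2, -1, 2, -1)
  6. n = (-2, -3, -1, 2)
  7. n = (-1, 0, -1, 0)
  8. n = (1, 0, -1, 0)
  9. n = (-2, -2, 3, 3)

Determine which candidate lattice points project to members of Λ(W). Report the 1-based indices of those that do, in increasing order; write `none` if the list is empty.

With ζ = e^{iπ/4} the internal vectors are ζ^0,ζ^3,ζ^6,ζ^9.
#1 (1, 0, -1, -3): internal (-1.1213, -1.1213); octagon support 1.5858 vs apothem 1.5 → ∉ W
#2 (0, -1, -1, 0): internal (0.7071, 0.2929); octagon support 0.7071 vs apothem 1.5 → ∈ W
#3 (-1, 0, 0, 1): internal (-0.2929, 0.7071); octagon support 0.7071 vs apothem 1.5 → ∈ W
#4 (0, -3, 0, -2): internal (0.7071, -3.5355); octagon support 3.5355 vs apothem 1.5 → ∉ W
#5 (2, -1, 2, -1): internal (2.0000, -3.4142); octagon support 3.8284 vs apothem 1.5 → ∉ W
#6 (-2, -3, -1, 2): internal (1.5355, 0.2929); octagon support 1.5355 vs apothem 1.5 → ∉ W
#7 (-1, 0, -1, 0): internal (-1.0000, 1.0000); octagon support 1.4142 vs apothem 1.5 → ∈ W
#8 (1, 0, -1, 0): internal (1.0000, 1.0000); octagon support 1.4142 vs apothem 1.5 → ∈ W
#9 (-2, -2, 3, 3): internal (1.5355, -2.2929); octagon support 2.7071 vs apothem 1.5 → ∉ W

2, 3, 7, 8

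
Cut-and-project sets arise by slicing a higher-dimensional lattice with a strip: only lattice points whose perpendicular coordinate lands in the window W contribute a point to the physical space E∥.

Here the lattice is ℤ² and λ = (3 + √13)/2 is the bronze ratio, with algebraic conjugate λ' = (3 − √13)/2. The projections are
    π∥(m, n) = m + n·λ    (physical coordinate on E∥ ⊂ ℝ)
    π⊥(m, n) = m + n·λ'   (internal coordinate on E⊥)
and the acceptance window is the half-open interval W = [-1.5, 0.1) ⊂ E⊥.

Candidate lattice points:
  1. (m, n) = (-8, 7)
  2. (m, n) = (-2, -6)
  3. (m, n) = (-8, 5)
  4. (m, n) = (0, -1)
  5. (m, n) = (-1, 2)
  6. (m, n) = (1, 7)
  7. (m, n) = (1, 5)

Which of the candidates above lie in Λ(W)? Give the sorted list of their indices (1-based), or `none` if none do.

2, 6, 7

Numerically λ ≈ 3.3028 and λ' = −1/λ ≈ -0.3028.
candidate 1: (m,n)=(-8,7) → π∥ = -8+7·λ ≈ 15.1194, π⊥ = -8+7·λ' ≈ -10.1194 ∉ [-1.5, 0.1) ⇒ out
candidate 2: (m,n)=(-2,-6) → π∥ = -2-6·λ ≈ -21.8167, π⊥ = -2-6·λ' ≈ -0.1833 ∈ [-1.5, 0.1) ⇒ IN Λ
candidate 3: (m,n)=(-8,5) → π∥ = -8+5·λ ≈ 8.5139, π⊥ = -8+5·λ' ≈ -9.5139 ∉ [-1.5, 0.1) ⇒ out
candidate 4: (m,n)=(0,-1) → π∥ = 0-1·λ ≈ -3.3028, π⊥ = 0-1·λ' ≈ 0.3028 ∉ [-1.5, 0.1) ⇒ out
candidate 5: (m,n)=(-1,2) → π∥ = -1+2·λ ≈ 5.6056, π⊥ = -1+2·λ' ≈ -1.6056 ∉ [-1.5, 0.1) ⇒ out
candidate 6: (m,n)=(1,7) → π∥ = 1+7·λ ≈ 24.1194, π⊥ = 1+7·λ' ≈ -1.1194 ∈ [-1.5, 0.1) ⇒ IN Λ
candidate 7: (m,n)=(1,5) → π∥ = 1+5·λ ≈ 17.5139, π⊥ = 1+5·λ' ≈ -0.5139 ∈ [-1.5, 0.1) ⇒ IN Λ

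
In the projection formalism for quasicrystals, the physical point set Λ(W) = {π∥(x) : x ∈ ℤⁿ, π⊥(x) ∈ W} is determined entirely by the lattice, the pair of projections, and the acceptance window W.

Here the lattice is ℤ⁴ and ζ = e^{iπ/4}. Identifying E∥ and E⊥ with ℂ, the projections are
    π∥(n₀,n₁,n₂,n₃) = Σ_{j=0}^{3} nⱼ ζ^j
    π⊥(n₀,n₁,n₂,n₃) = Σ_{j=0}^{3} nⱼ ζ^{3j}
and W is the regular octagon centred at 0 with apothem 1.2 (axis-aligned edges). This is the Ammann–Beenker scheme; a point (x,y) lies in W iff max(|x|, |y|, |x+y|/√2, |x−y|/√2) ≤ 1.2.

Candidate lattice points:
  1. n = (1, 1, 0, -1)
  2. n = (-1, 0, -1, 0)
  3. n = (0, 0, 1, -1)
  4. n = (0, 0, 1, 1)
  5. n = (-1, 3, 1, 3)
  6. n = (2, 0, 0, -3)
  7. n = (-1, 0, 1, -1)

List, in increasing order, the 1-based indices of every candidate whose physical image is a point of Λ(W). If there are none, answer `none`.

Internal map: ζ^{3j} for j=0..3 gives (1,0), (−√2/2,√2/2), (0,−1), (√2/2,√2/2).
#1 (1, 1, 0, -1): internal (-0.414214, 0.000000); octagon support 0.414214 vs apothem 1.2 → ∈ W
#2 (-1, 0, -1, 0): internal (-1.000000, 1.000000); octagon support 1.414214 vs apothem 1.2 → ∉ W
#3 (0, 0, 1, -1): internal (-0.707107, -1.707107); octagon support 1.707107 vs apothem 1.2 → ∉ W
#4 (0, 0, 1, 1): internal (0.707107, -0.292893); octagon support 0.707107 vs apothem 1.2 → ∈ W
#5 (-1, 3, 1, 3): internal (-1.000000, 3.242641); octagon support 3.242641 vs apothem 1.2 → ∉ W
#6 (2, 0, 0, -3): internal (-0.121320, -2.121320); octagon support 2.121320 vs apothem 1.2 → ∉ W
#7 (-1, 0, 1, -1): internal (-1.707107, -1.707107); octagon support 2.414214 vs apothem 1.2 → ∉ W

1, 4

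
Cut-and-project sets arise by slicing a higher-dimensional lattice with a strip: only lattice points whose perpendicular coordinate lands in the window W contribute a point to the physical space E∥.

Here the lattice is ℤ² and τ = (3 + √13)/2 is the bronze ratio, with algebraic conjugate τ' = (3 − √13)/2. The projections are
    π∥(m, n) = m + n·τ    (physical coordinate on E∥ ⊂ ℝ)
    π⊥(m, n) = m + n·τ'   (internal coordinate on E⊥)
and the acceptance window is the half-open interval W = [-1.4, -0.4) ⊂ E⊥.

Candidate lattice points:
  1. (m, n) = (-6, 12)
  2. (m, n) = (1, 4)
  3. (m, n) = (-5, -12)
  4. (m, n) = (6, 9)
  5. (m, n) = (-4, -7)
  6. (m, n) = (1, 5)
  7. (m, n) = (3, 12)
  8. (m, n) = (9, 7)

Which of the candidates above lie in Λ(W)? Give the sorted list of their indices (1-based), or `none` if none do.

3, 6, 7

τ' = (3−√13)/2 ≈ -0.302776.
#1 (-6,12): internal coord -6 + (12)·τ' = -9.633308; -9.633308 ∉ [-1.4, -0.4) → out
#2 (1,4): internal coord 1 + (4)·τ' = -0.211103; -0.211103 ∉ [-1.4, -0.4) → out
#3 (-5,-12): internal coord -5 + (-12)·τ' = -1.366692; -1.366692 ∈ [-1.4, -0.4) → IN Λ
#4 (6,9): internal coord 6 + (9)·τ' = +3.275019; +3.275019 ∉ [-1.4, -0.4) → out
#5 (-4,-7): internal coord -4 + (-7)·τ' = -1.880571; -1.880571 ∉ [-1.4, -0.4) → out
#6 (1,5): internal coord 1 + (5)·τ' = -0.513878; -0.513878 ∈ [-1.4, -0.4) → IN Λ
#7 (3,12): internal coord 3 + (12)·τ' = -0.633308; -0.633308 ∈ [-1.4, -0.4) → IN Λ
#8 (9,7): internal coord 9 + (7)·τ' = +6.880571; +6.880571 ∉ [-1.4, -0.4) → out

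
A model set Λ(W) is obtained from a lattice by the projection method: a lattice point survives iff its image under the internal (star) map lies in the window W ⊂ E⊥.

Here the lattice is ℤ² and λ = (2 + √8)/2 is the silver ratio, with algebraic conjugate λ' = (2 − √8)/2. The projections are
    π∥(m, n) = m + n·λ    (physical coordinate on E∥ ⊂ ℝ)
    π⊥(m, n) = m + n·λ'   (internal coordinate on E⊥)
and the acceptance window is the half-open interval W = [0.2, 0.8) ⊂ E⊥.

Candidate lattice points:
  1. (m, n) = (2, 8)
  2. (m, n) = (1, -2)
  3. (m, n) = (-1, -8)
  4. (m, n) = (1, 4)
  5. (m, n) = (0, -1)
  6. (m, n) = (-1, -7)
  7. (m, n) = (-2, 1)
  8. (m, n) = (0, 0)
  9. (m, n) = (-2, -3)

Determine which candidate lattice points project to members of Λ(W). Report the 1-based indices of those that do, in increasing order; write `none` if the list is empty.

5

λ' = (2−√8)/2 ≈ -0.4142.
#1 (2,8): internal coord 2 + (8)·λ' = -1.3137; -1.3137 ∉ [0.2, 0.8) → out
#2 (1,-2): internal coord 1 + (-2)·λ' = +1.8284; +1.8284 ∉ [0.2, 0.8) → out
#3 (-1,-8): internal coord -1 + (-8)·λ' = +2.3137; +2.3137 ∉ [0.2, 0.8) → out
#4 (1,4): internal coord 1 + (4)·λ' = -0.6569; -0.6569 ∉ [0.2, 0.8) → out
#5 (0,-1): internal coord 0 + (-1)·λ' = +0.4142; +0.4142 ∈ [0.2, 0.8) → IN Λ
#6 (-1,-7): internal coord -1 + (-7)·λ' = +1.8995; +1.8995 ∉ [0.2, 0.8) → out
#7 (-2,1): internal coord -2 + (1)·λ' = -2.4142; -2.4142 ∉ [0.2, 0.8) → out
#8 (0,0): internal coord 0 + (0)·λ' = +0.0000; +0.0000 ∉ [0.2, 0.8) → out
#9 (-2,-3): internal coord -2 + (-3)·λ' = -0.7574; -0.7574 ∉ [0.2, 0.8) → out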